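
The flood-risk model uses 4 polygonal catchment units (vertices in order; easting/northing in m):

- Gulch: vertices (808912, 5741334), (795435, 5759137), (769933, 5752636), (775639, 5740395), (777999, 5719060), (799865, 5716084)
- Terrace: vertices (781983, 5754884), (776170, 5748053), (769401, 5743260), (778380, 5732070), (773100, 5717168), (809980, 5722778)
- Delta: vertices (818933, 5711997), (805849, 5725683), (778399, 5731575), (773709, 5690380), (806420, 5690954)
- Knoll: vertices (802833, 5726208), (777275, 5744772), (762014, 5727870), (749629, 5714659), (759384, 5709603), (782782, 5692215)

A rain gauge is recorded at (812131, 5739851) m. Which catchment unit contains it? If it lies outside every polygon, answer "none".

none

Cast a ray rightward from (812131, 5739851). For each polygon, the edges (by vertex number in listed order) whose endpoints lie on opposite sides of northing = 5739851, where each meets that height, and whether that is right or left of the point:
Gulch: 4–5 at easting≈775699.2 (left), 6–1 at easting≈808380.6 (left) → 0 crossings.
Terrace: 3–4 at easting≈772136.4 (left), 6–1 at easting≈795092.0 (left) → 0 crossings.
Delta: no edge straddles that height → 0 crossings.
Knoll: 1–2 at easting≈784050.0 (left), 2–3 at easting≈772831.8 (left) → 0 crossings.
All counts are even, so the point lies outside every listed polygon.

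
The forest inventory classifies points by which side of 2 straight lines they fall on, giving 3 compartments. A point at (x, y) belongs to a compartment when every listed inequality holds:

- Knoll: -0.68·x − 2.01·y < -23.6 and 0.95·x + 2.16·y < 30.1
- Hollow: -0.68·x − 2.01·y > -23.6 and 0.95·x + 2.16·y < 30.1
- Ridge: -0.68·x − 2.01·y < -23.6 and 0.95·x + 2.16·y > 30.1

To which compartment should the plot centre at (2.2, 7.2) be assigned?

-0.68·2.2 − 2.01·7.2 = -15.968, which is > -23.6
0.95·2.2 + 2.16·7.2 = 17.642, which is < 30.1
This sign pattern matches Hollow.

Hollow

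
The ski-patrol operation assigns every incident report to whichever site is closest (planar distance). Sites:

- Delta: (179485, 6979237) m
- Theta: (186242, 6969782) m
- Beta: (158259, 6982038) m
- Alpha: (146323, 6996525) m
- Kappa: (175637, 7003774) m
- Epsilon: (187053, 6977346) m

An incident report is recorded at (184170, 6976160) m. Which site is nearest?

Squared distances to each site:
Delta: 31417154.000; Theta: 44972068.000; Beta: 705930805.000; Alpha: 1847128634.000; Kappa: 835345085.000; Epsilon: 9718285.000.
Minimum at Epsilon.

Epsilon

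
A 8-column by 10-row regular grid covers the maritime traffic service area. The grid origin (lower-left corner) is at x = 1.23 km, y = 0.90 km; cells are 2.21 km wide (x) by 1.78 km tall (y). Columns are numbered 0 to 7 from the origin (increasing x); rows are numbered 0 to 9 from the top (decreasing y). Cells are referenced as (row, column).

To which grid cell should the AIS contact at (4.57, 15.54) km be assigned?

(1, 1)

Column index: ⌊(4.57 − 1.23) / 2.21⌋ = ⌊1.511⌋ = 1
Row offset from origin: ⌊(15.54 − 0.90) / 1.78⌋ = ⌊8.225⌋ = 8 → row 1 (counted from top)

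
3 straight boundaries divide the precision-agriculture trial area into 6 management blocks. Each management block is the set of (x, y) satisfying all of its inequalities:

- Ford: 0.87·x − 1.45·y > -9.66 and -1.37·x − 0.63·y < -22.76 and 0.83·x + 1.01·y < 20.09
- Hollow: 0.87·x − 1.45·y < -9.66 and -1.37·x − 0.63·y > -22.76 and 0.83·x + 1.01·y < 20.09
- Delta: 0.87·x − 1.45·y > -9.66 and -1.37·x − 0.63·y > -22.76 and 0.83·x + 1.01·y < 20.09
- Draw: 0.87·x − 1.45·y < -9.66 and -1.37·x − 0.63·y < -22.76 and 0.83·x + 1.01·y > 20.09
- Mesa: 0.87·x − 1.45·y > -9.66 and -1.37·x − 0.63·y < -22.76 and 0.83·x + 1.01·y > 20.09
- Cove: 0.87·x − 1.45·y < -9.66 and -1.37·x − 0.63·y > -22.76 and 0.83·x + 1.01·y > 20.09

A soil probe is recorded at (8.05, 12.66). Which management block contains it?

Hollow

0.87·8.05 − 1.45·12.66 = -11.353, which is < -9.66
-1.37·8.05 − 0.63·12.66 = -19.004, which is > -22.76
0.83·8.05 + 1.01·12.66 = 19.468, which is < 20.09
This sign pattern matches Hollow.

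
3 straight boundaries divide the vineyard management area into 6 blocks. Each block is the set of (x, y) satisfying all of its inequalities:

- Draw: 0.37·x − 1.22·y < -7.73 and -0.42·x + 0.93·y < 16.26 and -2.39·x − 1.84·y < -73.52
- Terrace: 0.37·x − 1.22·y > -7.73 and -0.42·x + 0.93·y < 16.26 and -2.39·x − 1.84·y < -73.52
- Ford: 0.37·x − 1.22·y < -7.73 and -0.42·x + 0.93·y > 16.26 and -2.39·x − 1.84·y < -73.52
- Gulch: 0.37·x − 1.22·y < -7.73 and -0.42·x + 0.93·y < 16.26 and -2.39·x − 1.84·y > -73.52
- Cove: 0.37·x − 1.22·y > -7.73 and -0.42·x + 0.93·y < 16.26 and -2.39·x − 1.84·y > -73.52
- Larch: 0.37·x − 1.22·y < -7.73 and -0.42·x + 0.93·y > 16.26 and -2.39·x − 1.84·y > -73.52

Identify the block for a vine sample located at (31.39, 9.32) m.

Terrace

0.37·31.39 − 1.22·9.32 = 0.244, which is > -7.73
-0.42·31.39 + 0.93·9.32 = -4.516, which is < 16.26
-2.39·31.39 − 1.84·9.32 = -92.171, which is < -73.52
This sign pattern matches Terrace.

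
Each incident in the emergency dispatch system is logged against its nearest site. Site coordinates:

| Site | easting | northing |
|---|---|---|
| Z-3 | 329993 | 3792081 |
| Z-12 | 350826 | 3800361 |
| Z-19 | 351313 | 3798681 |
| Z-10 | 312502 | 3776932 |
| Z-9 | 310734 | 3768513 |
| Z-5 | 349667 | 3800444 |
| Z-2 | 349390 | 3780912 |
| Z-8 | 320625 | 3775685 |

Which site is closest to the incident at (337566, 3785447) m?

Squared distances to each site:
Z-3: 101360285.000; Z-12: 398254996.000; Z-19: 364118765.000; Z-10: 700709321.000; Z-9: 1006716580.000; Z-5: 371344210.000; Z-2: 160373201.000; Z-8: 382294125.000.
Minimum at Z-3.

Z-3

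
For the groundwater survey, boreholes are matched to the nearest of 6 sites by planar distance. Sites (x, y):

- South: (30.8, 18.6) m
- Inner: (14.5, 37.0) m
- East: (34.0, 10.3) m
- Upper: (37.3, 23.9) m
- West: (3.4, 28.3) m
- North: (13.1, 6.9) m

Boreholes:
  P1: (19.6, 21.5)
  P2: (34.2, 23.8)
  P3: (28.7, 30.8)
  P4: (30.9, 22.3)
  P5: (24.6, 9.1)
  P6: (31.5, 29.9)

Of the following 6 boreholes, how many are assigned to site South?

P1 → South
P2 → Upper
P3 → Upper
P4 → South
P5 → East
P6 → Upper
2 of the 6 go to South.

2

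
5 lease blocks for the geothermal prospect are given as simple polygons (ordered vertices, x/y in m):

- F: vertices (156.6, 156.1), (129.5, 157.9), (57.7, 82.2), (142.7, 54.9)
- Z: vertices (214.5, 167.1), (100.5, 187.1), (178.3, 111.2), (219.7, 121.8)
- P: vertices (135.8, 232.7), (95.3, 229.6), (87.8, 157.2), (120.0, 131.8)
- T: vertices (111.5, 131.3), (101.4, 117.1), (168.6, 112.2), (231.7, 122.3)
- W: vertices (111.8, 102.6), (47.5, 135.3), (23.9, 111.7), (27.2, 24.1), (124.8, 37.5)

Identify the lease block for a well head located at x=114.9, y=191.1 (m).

P

Cast a ray rightward from (114.9, 191.1). For each polygon, the edges (by vertex number in listed order) whose endpoints lie on opposite sides of y = 191.1, where each meets that height, and whether that is right or left of the point:
F: no edge straddles that height → 0 crossings.
Z: no edge straddles that height → 0 crossings.
P: 2–3 at x≈91.31 (left), 4–1 at x≈129.29 (right) → 1 crossing.
T: no edge straddles that height → 0 crossings.
W: no edge straddles that height → 0 crossings.
Only P has an odd count, so the point is inside P.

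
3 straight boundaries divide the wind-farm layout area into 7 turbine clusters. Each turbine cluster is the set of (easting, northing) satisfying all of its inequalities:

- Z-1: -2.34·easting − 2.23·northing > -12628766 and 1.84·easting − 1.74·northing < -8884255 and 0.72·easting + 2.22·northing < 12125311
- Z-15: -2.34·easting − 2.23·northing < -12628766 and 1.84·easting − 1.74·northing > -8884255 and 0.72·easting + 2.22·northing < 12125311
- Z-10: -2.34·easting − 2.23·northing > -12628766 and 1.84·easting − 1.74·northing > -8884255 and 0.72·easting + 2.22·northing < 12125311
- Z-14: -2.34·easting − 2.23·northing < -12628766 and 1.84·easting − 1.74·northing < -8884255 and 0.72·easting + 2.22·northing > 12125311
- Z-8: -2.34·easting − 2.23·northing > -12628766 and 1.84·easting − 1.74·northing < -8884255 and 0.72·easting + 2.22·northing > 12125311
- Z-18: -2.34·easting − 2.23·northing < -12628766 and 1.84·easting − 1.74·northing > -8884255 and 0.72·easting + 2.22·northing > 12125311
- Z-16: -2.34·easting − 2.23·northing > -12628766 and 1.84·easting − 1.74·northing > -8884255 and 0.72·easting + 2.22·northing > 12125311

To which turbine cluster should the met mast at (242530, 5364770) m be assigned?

-2.34·242530 − 2.23·5364770 = -12530957.300, which is > -12628766
1.84·242530 − 1.74·5364770 = -8888444.600, which is < -8884255
0.72·242530 + 2.22·5364770 = 12084411.000, which is < 12125311
This sign pattern matches Z-1.

Z-1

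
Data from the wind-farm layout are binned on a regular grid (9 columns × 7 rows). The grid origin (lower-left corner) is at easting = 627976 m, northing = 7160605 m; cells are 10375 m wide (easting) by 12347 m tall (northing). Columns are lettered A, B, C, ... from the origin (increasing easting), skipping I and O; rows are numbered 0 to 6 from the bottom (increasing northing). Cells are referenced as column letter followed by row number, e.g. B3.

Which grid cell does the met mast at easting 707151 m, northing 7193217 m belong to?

Column index: ⌊(707151 − 627976) / 10375⌋ = ⌊7.631⌋ = 7 → column H
Row offset from origin: ⌊(7193217 − 7160605) / 12347⌋ = ⌊2.641⌋ = 2 → row 2

H2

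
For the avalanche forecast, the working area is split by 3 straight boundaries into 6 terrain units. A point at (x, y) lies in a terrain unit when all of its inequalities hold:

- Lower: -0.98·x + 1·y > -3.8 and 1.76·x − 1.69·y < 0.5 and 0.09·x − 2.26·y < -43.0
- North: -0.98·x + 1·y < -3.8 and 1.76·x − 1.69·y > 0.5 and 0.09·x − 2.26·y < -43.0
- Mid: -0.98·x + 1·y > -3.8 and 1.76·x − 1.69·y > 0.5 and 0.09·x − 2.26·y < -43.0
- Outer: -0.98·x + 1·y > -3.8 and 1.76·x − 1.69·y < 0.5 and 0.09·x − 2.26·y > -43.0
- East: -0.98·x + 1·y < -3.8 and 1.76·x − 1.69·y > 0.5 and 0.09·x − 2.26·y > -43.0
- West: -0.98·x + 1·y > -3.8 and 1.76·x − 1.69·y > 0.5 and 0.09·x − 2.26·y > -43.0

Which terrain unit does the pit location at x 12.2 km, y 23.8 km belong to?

-0.98·12.2 + 1·23.8 = 11.844, which is > -3.8
1.76·12.2 − 1.69·23.8 = -18.750, which is < 0.5
0.09·12.2 − 2.26·23.8 = -52.690, which is < -43.0
This sign pattern matches Lower.

Lower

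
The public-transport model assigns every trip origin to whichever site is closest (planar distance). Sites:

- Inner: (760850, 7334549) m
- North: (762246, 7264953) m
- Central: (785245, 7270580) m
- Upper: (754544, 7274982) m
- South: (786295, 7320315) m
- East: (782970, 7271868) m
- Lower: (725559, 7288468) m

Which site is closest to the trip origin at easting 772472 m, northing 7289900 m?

East

Squared distances to each site:
Inner: 2128604085.000; North: 726923885.000; Central: 536411929.000; Upper: 543959908.000; South: 1116147554.000; East: 435361028.000; Lower: 2202880193.000.
Minimum at East.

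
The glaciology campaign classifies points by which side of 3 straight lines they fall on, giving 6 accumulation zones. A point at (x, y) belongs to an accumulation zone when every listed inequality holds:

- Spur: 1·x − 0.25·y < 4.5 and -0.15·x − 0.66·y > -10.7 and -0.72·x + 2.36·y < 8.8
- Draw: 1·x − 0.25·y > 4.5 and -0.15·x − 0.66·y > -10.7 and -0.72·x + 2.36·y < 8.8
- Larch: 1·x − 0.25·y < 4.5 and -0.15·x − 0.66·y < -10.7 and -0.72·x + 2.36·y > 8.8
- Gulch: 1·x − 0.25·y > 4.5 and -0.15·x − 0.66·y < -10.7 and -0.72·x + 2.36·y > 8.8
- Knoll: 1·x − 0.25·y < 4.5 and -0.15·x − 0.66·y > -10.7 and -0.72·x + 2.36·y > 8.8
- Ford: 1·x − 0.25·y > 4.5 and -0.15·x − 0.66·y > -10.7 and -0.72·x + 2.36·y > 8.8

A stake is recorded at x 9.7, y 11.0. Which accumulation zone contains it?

1·9.7 − 0.25·11.0 = 6.950, which is > 4.5
-0.15·9.7 − 0.66·11.0 = -8.715, which is > -10.7
-0.72·9.7 + 2.36·11.0 = 18.976, which is > 8.8
This sign pattern matches Ford.

Ford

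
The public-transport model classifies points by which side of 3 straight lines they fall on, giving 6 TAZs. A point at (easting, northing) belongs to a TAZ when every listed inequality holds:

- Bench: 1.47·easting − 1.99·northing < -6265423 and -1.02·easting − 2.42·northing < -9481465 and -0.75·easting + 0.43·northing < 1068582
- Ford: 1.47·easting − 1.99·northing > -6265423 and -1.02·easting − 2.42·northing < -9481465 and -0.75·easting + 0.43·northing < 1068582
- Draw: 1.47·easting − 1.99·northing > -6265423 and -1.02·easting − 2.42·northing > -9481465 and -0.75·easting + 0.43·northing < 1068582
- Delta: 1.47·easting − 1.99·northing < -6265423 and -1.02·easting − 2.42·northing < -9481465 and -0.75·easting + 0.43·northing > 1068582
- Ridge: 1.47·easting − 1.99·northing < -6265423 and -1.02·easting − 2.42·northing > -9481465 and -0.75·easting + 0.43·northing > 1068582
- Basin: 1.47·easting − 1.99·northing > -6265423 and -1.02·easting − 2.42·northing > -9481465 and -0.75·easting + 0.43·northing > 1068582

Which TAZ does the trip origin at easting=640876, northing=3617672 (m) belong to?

Basin

1.47·640876 − 1.99·3617672 = -6257079.560, which is > -6265423
-1.02·640876 − 2.42·3617672 = -9408459.760, which is > -9481465
-0.75·640876 + 0.43·3617672 = 1074941.960, which is > 1068582
This sign pattern matches Basin.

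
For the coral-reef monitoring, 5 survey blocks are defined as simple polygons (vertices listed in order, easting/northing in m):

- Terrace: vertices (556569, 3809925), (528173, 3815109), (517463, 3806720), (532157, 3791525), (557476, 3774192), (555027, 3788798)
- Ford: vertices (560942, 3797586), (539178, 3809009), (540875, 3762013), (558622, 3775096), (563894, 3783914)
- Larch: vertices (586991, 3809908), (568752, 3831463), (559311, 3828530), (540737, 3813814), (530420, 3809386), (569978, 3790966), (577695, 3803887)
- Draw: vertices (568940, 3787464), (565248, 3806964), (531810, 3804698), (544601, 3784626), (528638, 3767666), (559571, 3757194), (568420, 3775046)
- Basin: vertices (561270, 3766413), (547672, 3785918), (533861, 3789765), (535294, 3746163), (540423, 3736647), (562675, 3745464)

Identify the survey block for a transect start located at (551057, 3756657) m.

Cast a ray rightward from (551057, 3756657). For each polygon, the edges (by vertex number in listed order) whose endpoints lie on opposite sides of northing = 3756657, where each meets that height, and whether that is right or left of the point:
Terrace: no edge straddles that height → 0 crossings.
Ford: no edge straddles that height → 0 crossings.
Larch: no edge straddles that height → 0 crossings.
Draw: no edge straddles that height → 0 crossings.
Basin: 3–4 at easting≈534949.1 (left), 6–1 at easting≈561924.3 (right) → 1 crossing.
Only Basin has an odd count, so the point is inside Basin.

Basin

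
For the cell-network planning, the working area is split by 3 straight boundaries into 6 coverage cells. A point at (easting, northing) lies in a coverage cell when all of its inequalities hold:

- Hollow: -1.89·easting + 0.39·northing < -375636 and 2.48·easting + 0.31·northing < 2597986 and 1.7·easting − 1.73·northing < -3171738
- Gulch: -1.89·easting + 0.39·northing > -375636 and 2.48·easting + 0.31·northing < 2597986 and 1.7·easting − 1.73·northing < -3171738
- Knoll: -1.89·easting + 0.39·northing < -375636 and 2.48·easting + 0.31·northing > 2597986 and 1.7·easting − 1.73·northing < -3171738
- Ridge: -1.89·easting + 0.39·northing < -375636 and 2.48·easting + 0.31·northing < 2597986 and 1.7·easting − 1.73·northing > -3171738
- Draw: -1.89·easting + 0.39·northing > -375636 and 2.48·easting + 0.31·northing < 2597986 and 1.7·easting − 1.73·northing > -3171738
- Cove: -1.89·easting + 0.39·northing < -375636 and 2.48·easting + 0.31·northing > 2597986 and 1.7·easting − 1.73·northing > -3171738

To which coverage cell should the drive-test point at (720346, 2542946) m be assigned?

Gulch

-1.89·720346 + 0.39·2542946 = -369705.000, which is > -375636
2.48·720346 + 0.31·2542946 = 2574771.340, which is < 2597986
1.7·720346 − 1.73·2542946 = -3174708.380, which is < -3171738
This sign pattern matches Gulch.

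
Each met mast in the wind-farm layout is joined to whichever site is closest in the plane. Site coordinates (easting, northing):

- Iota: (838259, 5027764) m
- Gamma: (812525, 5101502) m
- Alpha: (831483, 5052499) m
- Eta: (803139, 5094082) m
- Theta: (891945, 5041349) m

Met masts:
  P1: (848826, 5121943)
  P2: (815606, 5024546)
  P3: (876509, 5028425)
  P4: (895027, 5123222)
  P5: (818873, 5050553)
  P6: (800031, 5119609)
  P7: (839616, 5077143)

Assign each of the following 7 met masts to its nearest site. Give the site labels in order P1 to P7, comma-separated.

Gamma, Iota, Theta, Theta, Alpha, Gamma, Alpha

P1 → Gamma (d²=1735597082.00)
P2 → Iota (d²=523513933.00)
P3 → Theta (d²=405299872.00)
P4 → Theta (d²=6712686853.00)
P5 → Alpha (d²=162799016.00)
P6 → Gamma (d²=483963485.00)
P7 → Alpha (d²=673472425.00)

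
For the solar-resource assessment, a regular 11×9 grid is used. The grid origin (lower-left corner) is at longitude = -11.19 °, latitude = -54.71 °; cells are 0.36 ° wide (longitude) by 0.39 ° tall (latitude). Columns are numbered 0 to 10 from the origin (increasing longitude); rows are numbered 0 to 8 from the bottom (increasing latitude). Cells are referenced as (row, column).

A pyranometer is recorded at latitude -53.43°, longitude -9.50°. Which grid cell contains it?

Column index: ⌊(-9.50 − -11.19) / 0.36⌋ = ⌊4.694⌋ = 4
Row offset from origin: ⌊(-53.43 − -54.71) / 0.39⌋ = ⌊3.282⌋ = 3 → row 3

(3, 4)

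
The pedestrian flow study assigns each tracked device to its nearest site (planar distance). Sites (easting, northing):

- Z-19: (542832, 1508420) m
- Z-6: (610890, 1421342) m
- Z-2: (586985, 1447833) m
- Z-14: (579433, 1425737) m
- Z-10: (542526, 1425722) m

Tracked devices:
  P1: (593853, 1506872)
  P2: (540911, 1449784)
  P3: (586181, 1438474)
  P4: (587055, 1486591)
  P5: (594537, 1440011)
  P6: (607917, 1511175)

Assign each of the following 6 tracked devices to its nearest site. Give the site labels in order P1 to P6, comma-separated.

P1 → Z-19 (d²=2605538745.00)
P2 → Z-10 (d²=581588069.00)
P3 → Z-2 (d²=88237297.00)
P4 → Z-2 (d²=1502187464.00)
P5 → Z-2 (d²=118216388.00)
P6 → Z-19 (d²=4243647250.00)

Z-19, Z-10, Z-2, Z-2, Z-2, Z-19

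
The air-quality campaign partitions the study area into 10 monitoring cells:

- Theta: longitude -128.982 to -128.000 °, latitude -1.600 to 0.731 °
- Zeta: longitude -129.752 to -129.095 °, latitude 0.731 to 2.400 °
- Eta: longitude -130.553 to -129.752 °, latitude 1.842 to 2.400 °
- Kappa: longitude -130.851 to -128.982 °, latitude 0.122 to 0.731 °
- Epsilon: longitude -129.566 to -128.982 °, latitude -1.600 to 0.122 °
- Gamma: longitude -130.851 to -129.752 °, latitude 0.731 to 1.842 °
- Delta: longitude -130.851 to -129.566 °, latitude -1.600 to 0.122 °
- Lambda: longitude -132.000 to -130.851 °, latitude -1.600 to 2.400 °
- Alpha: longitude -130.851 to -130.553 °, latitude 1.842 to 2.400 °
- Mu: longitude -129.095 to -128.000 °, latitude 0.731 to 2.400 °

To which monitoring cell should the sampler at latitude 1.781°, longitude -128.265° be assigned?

The point has longitude = -128.265 and latitude = 1.781.
Only Mu satisfies -129.095 ≤ longitude ≤ -128.000 and 0.731 ≤ latitude ≤ 2.400.

Mu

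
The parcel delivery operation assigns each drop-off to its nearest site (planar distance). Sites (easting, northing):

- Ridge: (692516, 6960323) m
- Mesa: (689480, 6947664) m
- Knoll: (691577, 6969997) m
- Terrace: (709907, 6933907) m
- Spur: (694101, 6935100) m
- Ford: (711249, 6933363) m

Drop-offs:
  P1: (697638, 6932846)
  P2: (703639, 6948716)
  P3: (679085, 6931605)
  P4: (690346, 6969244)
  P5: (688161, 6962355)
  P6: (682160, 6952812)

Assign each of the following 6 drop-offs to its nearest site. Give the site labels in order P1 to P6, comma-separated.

P1 → Spur (d²=17590885.00)
P2 → Mesa (d²=201583985.00)
P3 → Spur (d²=237695281.00)
P4 → Knoll (d²=2082370.00)
P5 → Ridge (d²=23095049.00)
P6 → Mesa (d²=80084304.00)

Spur, Mesa, Spur, Knoll, Ridge, Mesa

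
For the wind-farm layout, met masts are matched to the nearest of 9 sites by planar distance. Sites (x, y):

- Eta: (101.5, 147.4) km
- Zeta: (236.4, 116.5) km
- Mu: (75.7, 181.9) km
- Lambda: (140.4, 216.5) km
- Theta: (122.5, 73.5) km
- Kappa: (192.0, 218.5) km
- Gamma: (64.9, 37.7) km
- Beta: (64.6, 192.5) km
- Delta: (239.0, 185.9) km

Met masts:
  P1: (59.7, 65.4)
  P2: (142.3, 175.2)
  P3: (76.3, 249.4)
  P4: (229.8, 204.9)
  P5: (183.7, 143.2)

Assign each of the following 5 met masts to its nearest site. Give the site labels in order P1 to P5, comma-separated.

Gamma, Lambda, Beta, Delta, Zeta

P1 → Gamma (d²=794.33)
P2 → Lambda (d²=1709.30)
P3 → Beta (d²=3374.50)
P4 → Delta (d²=445.64)
P5 → Zeta (d²=3490.18)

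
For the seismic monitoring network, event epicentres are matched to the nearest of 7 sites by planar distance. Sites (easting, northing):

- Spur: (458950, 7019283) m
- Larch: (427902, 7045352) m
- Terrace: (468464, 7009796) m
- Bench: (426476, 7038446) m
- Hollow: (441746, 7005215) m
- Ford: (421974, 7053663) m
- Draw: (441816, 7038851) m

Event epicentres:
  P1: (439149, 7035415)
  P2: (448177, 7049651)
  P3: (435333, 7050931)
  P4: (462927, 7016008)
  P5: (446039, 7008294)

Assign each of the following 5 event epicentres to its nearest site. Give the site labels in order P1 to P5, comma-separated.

Draw, Draw, Larch, Spur, Hollow

P1 → Draw (d²=18918985.00)
P2 → Draw (d²=157102321.00)
P3 → Larch (d²=86345002.00)
P4 → Spur (d²=26542154.00)
P5 → Hollow (d²=27910090.00)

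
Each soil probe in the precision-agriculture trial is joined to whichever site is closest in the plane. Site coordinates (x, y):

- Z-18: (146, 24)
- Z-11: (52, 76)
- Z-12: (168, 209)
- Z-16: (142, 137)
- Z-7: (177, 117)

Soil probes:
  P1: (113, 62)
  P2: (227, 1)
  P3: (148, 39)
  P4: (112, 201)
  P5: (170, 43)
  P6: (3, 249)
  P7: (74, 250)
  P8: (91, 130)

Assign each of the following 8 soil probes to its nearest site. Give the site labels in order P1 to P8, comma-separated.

Z-18, Z-18, Z-18, Z-12, Z-18, Z-12, Z-12, Z-16

P1 → Z-18 (d²=2533.00)
P2 → Z-18 (d²=7090.00)
P3 → Z-18 (d²=229.00)
P4 → Z-12 (d²=3200.00)
P5 → Z-18 (d²=937.00)
P6 → Z-12 (d²=28825.00)
P7 → Z-12 (d²=10517.00)
P8 → Z-16 (d²=2650.00)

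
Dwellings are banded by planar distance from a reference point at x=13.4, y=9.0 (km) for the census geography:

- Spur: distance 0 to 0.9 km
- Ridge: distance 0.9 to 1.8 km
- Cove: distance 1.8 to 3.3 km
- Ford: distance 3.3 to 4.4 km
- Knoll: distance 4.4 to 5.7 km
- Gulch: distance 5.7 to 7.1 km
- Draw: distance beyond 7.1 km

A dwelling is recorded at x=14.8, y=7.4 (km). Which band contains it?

Distance = √((14.8−13.4)² + (7.4−9.0)²) = √(1.960 + 2.560) = 2.126 km.
1.8 ≤ 2.126 < 3.3 → Cove.

Cove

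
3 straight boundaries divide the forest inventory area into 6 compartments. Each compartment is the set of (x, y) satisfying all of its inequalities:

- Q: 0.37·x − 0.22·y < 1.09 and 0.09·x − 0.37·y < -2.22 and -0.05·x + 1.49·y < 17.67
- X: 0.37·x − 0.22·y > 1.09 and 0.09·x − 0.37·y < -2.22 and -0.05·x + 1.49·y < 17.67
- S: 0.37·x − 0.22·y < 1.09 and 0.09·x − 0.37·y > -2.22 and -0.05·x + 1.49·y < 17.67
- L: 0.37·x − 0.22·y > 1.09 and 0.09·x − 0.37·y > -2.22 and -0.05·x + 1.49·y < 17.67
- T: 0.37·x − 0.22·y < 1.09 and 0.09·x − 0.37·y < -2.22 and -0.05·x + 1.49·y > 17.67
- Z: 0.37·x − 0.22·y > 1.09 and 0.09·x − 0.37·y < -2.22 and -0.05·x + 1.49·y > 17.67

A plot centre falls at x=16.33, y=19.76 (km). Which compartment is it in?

0.37·16.33 − 0.22·19.76 = 1.695, which is > 1.09
0.09·16.33 − 0.37·19.76 = -5.842, which is < -2.22
-0.05·16.33 + 1.49·19.76 = 28.626, which is > 17.67
This sign pattern matches Z.

Z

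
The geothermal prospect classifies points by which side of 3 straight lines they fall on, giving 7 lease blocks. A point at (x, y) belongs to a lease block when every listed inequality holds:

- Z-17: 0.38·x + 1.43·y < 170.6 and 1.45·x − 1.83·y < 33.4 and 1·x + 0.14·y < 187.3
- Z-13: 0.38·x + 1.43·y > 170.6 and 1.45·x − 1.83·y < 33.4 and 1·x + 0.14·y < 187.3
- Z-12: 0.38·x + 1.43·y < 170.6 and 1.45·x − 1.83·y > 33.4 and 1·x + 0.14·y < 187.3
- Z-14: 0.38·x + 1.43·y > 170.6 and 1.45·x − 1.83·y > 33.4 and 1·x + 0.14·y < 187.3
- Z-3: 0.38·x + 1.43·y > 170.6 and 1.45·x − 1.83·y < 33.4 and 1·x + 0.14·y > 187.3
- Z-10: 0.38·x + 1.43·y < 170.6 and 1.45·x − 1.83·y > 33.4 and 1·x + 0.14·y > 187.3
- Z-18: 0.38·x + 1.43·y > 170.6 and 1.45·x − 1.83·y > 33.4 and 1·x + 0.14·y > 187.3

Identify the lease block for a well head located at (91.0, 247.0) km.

0.38·91.0 + 1.43·247.0 = 387.790, which is > 170.6
1.45·91.0 − 1.83·247.0 = -320.060, which is < 33.4
1·91.0 + 0.14·247.0 = 125.580, which is < 187.3
This sign pattern matches Z-13.

Z-13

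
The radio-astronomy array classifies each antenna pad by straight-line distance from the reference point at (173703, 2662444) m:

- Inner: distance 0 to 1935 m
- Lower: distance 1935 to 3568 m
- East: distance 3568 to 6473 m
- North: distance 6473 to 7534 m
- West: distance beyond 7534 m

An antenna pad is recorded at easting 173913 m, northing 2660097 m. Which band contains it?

Lower

Distance = √((173913−173703)² + (2660097−2662444)²) = √(44100.000 + 5508409.000) = 2356.376 m.
1935 ≤ 2356.376 < 3568 → Lower.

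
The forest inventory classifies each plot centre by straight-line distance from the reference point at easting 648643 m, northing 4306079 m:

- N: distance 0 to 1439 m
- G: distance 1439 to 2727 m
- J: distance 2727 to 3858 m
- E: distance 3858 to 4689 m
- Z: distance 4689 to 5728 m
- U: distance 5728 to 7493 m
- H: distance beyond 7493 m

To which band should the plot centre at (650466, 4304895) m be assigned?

Distance = √((650466−648643)² + (4304895−4306079)²) = √(3323329.000 + 1401856.000) = 2173.749 m.
1439 ≤ 2173.749 < 2727 → G.

G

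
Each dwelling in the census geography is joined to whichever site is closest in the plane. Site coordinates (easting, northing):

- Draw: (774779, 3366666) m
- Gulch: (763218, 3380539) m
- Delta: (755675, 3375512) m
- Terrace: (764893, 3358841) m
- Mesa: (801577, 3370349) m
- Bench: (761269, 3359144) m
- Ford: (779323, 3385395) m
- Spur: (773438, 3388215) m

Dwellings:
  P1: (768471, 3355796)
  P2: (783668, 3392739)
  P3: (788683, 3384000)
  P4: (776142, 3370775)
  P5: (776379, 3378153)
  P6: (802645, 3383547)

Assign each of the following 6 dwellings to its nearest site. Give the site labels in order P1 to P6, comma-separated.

Terrace, Ford, Ford, Draw, Ford, Mesa

P1 → Terrace (d²=22074109.00)
P2 → Ford (d²=72813361.00)
P3 → Ford (d²=89555625.00)
P4 → Draw (d²=18741650.00)
P5 → Ford (d²=61113700.00)
P6 → Mesa (d²=175327828.00)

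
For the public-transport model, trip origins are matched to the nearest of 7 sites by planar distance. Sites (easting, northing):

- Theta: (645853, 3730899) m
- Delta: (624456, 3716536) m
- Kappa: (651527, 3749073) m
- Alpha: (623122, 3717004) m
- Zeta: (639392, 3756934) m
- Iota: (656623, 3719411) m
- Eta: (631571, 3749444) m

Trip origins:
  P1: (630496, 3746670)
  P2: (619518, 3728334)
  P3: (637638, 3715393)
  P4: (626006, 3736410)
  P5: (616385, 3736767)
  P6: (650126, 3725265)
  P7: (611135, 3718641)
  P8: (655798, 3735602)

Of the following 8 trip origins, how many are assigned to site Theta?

2

P1 → Eta
P2 → Alpha
P3 → Delta
P4 → Eta
P5 → Eta
P6 → Theta
P7 → Alpha
P8 → Theta
2 of the 8 go to Theta.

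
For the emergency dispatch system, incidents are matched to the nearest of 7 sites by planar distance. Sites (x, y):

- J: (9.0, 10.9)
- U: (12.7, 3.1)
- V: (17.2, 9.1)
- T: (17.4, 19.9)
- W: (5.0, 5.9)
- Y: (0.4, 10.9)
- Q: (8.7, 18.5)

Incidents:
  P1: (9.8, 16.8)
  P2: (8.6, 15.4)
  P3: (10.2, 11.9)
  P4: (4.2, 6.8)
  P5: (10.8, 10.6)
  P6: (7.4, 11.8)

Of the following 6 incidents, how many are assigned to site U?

0

P1 → Q
P2 → Q
P3 → J
P4 → W
P5 → J
P6 → J
0 of the 6 go to U.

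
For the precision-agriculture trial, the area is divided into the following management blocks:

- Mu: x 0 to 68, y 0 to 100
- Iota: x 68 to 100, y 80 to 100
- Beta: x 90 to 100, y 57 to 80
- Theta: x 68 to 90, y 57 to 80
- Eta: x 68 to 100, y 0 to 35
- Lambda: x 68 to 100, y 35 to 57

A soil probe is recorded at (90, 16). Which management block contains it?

The point has x = 90 and y = 16.
Only Eta satisfies 68 ≤ x ≤ 100 and 0 ≤ y ≤ 35.

Eta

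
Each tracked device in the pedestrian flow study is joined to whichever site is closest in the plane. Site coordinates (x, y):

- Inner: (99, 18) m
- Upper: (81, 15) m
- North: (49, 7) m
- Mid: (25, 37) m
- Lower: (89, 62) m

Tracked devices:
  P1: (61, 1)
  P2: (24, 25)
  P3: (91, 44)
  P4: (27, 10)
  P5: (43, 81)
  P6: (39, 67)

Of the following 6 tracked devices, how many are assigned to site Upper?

0

P1 → North
P2 → Mid
P3 → Lower
P4 → North
P5 → Mid
P6 → Mid
0 of the 6 go to Upper.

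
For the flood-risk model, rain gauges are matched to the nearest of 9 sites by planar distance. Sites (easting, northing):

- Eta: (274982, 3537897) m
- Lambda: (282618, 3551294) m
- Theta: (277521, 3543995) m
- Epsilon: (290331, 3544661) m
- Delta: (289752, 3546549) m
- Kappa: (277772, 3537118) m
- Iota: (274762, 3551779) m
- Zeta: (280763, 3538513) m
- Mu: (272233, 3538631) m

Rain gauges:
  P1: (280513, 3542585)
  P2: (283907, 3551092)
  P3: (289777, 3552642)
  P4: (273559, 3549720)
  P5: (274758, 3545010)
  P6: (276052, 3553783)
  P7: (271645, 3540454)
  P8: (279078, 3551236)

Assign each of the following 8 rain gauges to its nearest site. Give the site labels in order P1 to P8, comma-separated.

P1 → Theta (d²=10940164.00)
P2 → Lambda (d²=1702325.00)
P3 → Delta (d²=37125274.00)
P4 → Iota (d²=5686690.00)
P5 → Theta (d²=8664394.00)
P6 → Iota (d²=5680116.00)
P7 → Mu (d²=3669073.00)
P8 → Lambda (d²=12534964.00)

Theta, Lambda, Delta, Iota, Theta, Iota, Mu, Lambda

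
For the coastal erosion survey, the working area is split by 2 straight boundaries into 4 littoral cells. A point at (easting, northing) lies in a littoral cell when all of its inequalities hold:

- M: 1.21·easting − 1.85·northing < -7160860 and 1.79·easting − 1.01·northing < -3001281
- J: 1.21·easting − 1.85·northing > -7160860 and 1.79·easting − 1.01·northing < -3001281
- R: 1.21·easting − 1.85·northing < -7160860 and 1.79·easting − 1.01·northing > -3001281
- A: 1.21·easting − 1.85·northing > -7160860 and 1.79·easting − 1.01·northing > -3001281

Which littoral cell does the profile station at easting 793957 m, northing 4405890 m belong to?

1.21·793957 − 1.85·4405890 = -7190208.530, which is < -7160860
1.79·793957 − 1.01·4405890 = -3028765.870, which is < -3001281
This sign pattern matches M.

M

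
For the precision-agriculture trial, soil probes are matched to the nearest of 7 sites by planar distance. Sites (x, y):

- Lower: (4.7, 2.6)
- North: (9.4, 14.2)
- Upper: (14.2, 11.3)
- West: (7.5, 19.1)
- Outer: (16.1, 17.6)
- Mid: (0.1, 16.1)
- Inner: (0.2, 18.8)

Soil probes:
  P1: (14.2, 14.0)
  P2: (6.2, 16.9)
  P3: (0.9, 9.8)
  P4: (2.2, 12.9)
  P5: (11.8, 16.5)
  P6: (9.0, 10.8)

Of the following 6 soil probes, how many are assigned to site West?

1

P1 → Upper
P2 → West
P3 → Mid
P4 → Mid
P5 → North
P6 → North
1 of the 6 goes to West.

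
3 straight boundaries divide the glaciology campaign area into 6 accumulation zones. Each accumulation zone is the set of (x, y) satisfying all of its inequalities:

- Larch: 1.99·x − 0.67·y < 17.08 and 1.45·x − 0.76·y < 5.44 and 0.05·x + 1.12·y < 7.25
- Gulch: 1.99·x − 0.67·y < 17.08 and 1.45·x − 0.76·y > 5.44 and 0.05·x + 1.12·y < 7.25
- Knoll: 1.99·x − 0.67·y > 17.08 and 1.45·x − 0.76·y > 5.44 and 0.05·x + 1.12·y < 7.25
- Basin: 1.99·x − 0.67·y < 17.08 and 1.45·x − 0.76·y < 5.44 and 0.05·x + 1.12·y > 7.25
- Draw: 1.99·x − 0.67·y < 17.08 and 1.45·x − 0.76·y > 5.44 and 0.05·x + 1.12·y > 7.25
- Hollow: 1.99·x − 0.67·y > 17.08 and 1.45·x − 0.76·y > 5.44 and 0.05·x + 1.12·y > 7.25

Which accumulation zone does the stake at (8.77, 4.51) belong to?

1.99·8.77 − 0.67·4.51 = 14.431, which is < 17.08
1.45·8.77 − 0.76·4.51 = 9.289, which is > 5.44
0.05·8.77 + 1.12·4.51 = 5.490, which is < 7.25
This sign pattern matches Gulch.

Gulch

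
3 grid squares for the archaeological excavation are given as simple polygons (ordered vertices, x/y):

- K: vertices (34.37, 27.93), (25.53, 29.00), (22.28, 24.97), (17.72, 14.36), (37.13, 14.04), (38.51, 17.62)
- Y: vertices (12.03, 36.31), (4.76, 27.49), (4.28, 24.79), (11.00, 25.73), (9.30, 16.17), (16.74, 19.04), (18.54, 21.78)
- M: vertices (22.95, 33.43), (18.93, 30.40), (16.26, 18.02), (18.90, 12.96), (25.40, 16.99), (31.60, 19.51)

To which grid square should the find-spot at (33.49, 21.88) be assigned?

Cast a ray rightward from (33.49, 21.88). For each polygon, the edges (by vertex number in listed order) whose endpoints lie on opposite sides of y = 21.88, where each meets that height, and whether that is right or left of the point:
K: 3–4 at x≈20.952 (left), 6–1 at x≈36.799 (right) → 1 crossing.
Y: 4–5 at x≈10.315 (left), 7–1 at x≈18.495 (left) → 0 crossings.
M: 2–3 at x≈17.092 (left), 6–1 at x≈30.127 (left) → 0 crossings.
Only K has an odd count, so the point is inside K.

K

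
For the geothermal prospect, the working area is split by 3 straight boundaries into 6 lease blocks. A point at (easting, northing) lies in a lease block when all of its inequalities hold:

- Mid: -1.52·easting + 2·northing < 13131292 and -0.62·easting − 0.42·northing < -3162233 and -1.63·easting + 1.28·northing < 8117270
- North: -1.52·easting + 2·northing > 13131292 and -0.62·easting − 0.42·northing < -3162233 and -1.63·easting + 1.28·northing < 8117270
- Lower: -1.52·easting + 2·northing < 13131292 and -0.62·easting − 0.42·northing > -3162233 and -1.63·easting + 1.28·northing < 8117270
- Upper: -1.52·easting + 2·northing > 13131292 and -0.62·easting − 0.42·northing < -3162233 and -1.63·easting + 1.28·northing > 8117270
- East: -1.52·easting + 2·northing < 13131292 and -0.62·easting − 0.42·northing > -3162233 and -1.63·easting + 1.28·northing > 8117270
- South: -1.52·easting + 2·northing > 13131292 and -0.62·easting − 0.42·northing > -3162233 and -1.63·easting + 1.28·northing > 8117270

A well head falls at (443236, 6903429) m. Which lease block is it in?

North

-1.52·443236 + 2·6903429 = 13133139.280, which is > 13131292
-0.62·443236 − 0.42·6903429 = -3174246.500, which is < -3162233
-1.63·443236 + 1.28·6903429 = 8113914.440, which is < 8117270
This sign pattern matches North.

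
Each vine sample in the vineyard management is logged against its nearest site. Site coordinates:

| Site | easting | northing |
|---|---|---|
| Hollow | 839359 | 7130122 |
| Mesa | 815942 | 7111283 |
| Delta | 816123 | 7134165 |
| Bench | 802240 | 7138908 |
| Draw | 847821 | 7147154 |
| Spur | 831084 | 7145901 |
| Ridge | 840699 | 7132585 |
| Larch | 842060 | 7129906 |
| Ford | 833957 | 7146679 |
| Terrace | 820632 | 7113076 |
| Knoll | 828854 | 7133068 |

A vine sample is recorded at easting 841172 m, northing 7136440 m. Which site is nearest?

Ridge

Squared distances to each site:
Hollow: 43204093.000; Mesa: 1269427549.000; Delta: 632628026.000; Bench: 1521791648.000; Draw: 158998997.000; Spur: 191278265.000; Ridge: 15084754.000; Larch: 43481700.000; Ford: 156893346.000; Terrace: 967768096.000; Knoll: 163103508.000.
Minimum at Ridge.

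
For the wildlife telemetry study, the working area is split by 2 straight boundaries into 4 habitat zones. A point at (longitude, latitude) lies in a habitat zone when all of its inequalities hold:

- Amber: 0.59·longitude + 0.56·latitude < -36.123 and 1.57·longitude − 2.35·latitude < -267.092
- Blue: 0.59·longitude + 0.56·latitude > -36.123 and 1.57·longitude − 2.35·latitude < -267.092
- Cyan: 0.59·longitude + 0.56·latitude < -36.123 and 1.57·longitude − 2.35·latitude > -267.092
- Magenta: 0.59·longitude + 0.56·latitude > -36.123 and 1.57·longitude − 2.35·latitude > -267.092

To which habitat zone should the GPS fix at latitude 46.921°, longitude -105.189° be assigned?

Blue

0.59·-105.189 + 0.56·46.921 = -35.786, which is > -36.123
1.57·-105.189 − 2.35·46.921 = -275.411, which is < -267.092
This sign pattern matches Blue.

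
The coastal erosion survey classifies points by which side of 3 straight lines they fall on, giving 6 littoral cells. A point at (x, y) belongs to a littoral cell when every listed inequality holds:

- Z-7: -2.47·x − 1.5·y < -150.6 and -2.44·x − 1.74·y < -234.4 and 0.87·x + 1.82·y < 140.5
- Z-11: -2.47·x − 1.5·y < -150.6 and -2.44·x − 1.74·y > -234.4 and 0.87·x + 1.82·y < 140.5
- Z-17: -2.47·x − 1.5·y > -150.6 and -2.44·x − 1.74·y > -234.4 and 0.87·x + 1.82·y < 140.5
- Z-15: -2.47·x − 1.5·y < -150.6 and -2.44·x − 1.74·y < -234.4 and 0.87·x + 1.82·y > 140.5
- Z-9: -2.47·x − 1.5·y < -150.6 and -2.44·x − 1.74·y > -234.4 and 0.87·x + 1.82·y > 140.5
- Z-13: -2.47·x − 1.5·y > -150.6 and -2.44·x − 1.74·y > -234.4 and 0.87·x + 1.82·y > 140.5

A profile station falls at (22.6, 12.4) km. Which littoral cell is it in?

-2.47·22.6 − 1.5·12.4 = -74.422, which is > -150.6
-2.44·22.6 − 1.74·12.4 = -76.720, which is > -234.4
0.87·22.6 + 1.82·12.4 = 42.230, which is < 140.5
This sign pattern matches Z-17.

Z-17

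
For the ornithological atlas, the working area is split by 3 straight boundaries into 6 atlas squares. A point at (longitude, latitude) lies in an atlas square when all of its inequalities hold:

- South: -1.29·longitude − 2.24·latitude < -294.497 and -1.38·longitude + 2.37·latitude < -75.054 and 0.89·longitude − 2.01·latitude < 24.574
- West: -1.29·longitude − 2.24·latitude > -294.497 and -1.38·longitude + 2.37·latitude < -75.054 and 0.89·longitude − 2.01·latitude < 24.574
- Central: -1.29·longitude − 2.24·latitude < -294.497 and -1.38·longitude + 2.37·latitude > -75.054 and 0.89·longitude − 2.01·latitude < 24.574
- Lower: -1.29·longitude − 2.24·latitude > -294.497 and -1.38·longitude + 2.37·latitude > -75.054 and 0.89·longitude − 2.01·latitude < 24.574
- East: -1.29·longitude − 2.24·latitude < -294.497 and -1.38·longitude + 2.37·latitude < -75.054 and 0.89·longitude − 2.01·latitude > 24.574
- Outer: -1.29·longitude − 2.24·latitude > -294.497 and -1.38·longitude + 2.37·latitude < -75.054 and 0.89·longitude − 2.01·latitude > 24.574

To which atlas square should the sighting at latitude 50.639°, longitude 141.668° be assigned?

South

-1.29·141.668 − 2.24·50.639 = -296.183, which is < -294.497
-1.38·141.668 + 2.37·50.639 = -75.487, which is < -75.054
0.89·141.668 − 2.01·50.639 = 24.300, which is < 24.574
This sign pattern matches South.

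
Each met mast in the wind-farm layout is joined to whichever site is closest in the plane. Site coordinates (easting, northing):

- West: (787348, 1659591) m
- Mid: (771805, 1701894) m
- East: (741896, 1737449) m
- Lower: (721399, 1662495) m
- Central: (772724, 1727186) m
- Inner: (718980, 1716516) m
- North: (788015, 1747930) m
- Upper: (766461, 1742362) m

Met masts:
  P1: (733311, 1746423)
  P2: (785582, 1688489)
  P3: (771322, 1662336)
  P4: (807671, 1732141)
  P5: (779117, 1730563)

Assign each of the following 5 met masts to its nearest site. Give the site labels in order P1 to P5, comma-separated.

East, Mid, West, North, Central

P1 → East (d²=154234901.00)
P2 → Mid (d²=369499754.00)
P3 → West (d²=264367701.00)
P4 → North (d²=635650857.00)
P5 → Central (d²=52274578.00)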